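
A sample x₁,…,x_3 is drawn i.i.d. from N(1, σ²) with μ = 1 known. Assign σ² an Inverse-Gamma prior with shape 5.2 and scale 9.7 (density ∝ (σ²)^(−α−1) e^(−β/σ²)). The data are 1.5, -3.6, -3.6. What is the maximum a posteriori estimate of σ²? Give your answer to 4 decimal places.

Sum of squared deviations about the known mean: SS = (1.5−1)² + (-3.6−1)² + (-3.6−1)² = 42.57.
The Normal likelihood contributes (σ²)^(−n/2) exp(−SS/(2σ²)), so the posterior is Inverse-Gamma(α + n/2, β + SS/2) = Inverse-Gamma(6.7, 30.985).
The mode of Inverse-Gamma(a, b) is b/(a+1) = 30.985/7.7 ≈ 4.0240.

σ̂²_MAP = 4.0240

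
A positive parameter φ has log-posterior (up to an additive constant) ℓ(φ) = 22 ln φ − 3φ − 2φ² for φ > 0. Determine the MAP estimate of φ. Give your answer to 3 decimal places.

φ̂_MAP = 2.000

ℓ'(φ) = 22/φ − 3 − 4φ. Setting this to zero and multiplying by φ: 4φ² + 3φ − 22 = 0.
φ = (−3 + √(3² + 4·4·22)) / (2·4) = (−3 + √361) / 8 = (−3 + 19)/8 = 2.
ℓ''(φ) = −22/φ² − 4 < 0, confirming a maximum.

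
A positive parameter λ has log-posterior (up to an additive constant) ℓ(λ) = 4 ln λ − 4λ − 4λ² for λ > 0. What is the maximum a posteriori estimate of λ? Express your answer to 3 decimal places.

ℓ'(λ) = 4/λ − 4 − 8λ. Setting this to zero and multiplying by λ: 8λ² + 4λ − 4 = 0.
λ = (−4 + √(4² + 4·8·4)) / (2·8) = (−4 + √144) / 16 = (−4 + 12)/16 = 1/2.
ℓ''(λ) = −4/λ² − 8 < 0, confirming a maximum.

λ̂_MAP = 0.500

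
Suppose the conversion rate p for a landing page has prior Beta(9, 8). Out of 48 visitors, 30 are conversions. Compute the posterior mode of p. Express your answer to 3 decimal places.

Prior: Beta(9, 8).
Data: 30 successes in 48 trials. The binomial likelihood contributes p^30(1−p)^18, so the posterior is Beta(9+30, 8+18) = Beta(39, 26).
For Beta(a, b) with a, b > 1 the mode is (a−1)/(a+b−2) = 38/63 ≈ 0.603.

p̂_MAP = 0.603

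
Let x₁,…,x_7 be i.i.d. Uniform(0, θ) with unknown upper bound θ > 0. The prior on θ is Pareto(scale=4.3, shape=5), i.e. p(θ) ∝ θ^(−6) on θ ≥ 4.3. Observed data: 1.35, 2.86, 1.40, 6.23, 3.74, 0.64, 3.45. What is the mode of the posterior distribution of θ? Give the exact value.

The Uniform(0, θ) likelihood is θ^(−n) for θ ≥ max(xᵢ), zero otherwise. Here max(xᵢ) = 6.23.
Posterior ∝ θ^(−6) · θ^(−7) = θ^(−13) on θ ≥ max(4.3, 6.23) = 6.23.
This density is strictly decreasing in θ, so the posterior mode lies at the lower boundary of the support.

θ̂_MAP = 6.23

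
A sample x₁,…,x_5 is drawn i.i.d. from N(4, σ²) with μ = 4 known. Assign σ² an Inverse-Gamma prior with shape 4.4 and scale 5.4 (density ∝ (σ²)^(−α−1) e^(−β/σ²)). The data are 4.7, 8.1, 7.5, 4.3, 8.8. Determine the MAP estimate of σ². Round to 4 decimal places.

σ̂²_MAP = 4.0177

Sum of squared deviations about the known mean: SS = (4.7−4)² + (8.1−4)² + (7.5−4)² + (4.3−4)² + (8.8−4)² = 52.68.
The Normal likelihood contributes (σ²)^(−n/2) exp(−SS/(2σ²)), so the posterior is Inverse-Gamma(α + n/2, β + SS/2) = Inverse-Gamma(6.9, 31.74).
The mode of Inverse-Gamma(a, b) is b/(a+1) = 31.74/7.9 ≈ 4.0177.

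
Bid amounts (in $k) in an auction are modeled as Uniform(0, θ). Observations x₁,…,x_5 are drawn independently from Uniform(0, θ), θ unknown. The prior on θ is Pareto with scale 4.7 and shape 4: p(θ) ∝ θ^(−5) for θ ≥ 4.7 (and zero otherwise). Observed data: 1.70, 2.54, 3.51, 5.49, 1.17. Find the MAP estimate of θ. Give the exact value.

θ̂_MAP = 5.49

The Uniform(0, θ) likelihood is θ^(−n) for θ ≥ max(xᵢ), zero otherwise. Here max(xᵢ) = 5.49.
Posterior ∝ θ^(−5) · θ^(−5) = θ^(−10) on θ ≥ max(4.7, 5.49) = 5.49.
This density is strictly decreasing in θ, so the posterior mode lies at the lower boundary of the support.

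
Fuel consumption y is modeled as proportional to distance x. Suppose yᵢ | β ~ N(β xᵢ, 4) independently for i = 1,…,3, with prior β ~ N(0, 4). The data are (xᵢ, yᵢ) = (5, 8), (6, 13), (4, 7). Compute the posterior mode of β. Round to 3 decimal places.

log p(β | y) = −Σ(yᵢ − βxᵢ)²/(2·4) − β²/(2·4) + const.
Setting the derivative to zero: Σxᵢ(yᵢ − βxᵢ)/4 − β/4 = 0, so β = Σxᵢyᵢ / (Σxᵢ² + σ²/τ²).
Σxᵢyᵢ = 5·8 + 6·13 + 4·7 = 146; Σxᵢ² = 77; σ²/τ² = 1.
β̂_MAP = 146 / (77 + 1) = 146/78 ≈ 1.872.

β̂_MAP = 1.872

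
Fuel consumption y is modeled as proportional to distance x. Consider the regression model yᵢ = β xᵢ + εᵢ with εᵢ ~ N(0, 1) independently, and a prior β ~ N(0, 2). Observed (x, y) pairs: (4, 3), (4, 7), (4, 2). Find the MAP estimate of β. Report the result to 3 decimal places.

β̂_MAP = 0.990

log p(β | y) = −Σ(yᵢ − βxᵢ)²/(2·1) − β²/(2·2) + const.
Setting the derivative to zero: Σxᵢ(yᵢ − βxᵢ)/1 − β/2 = 0, so β = Σxᵢyᵢ / (Σxᵢ² + σ²/τ²).
Σxᵢyᵢ = 4·3 + 4·7 + 4·2 = 48; Σxᵢ² = 48; σ²/τ² = 0.5.
β̂_MAP = 48 / (48 + 0.5) = 48/48.5 ≈ 0.990.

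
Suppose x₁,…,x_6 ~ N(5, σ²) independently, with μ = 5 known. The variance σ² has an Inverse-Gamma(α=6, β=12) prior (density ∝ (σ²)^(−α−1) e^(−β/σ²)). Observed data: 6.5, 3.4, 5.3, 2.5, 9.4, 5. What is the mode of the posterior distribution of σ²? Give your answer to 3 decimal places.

Sum of squared deviations about the known mean: SS = (6.5−5)² + (3.4−5)² + (5.3−5)² + (2.5−5)² + (9.4−5)² + (5−5)² = 30.51.
The Normal likelihood contributes (σ²)^(−n/2) exp(−SS/(2σ²)), so the posterior is Inverse-Gamma(α + n/2, β + SS/2) = Inverse-Gamma(9, 27.255).
The mode of Inverse-Gamma(a, b) is b/(a+1) = 27.255/10 ≈ 2.726.

σ̂²_MAP = 2.726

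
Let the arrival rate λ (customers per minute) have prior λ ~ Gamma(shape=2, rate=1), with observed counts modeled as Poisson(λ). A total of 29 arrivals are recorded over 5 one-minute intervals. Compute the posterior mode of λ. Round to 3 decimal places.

Σxᵢ = 29, n = 5.
Posterior ∝ λe^(−1λ) · λ^29e^(−5λ) = λ^30e^(−6λ), i.e. Gamma(shape=31, rate=6).
The mode of a Gamma(a, b) with a ≥ 1 (shape–rate) is (a−1)/b = 30/6 ≈ 5.000.

λ̂_MAP = 5.000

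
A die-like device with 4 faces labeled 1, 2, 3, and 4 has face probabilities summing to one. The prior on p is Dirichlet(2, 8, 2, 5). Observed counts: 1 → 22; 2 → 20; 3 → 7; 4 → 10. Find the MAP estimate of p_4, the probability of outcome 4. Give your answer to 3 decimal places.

The posterior is Dirichlet(αᵢ + nᵢ) = Dirichlet(24, 28, 9, 15).
For a Dirichlet(a₁,…,a_K) with all aᵢ > 1, the mode has j-th component (aⱼ − 1)/(Σaᵢ − K).
Here Σaᵢ = 76 and K = 4, so p_4 = (15 − 1)/(76 − 4) = 14/72 ≈ 0.194.

MAP estimate: 0.194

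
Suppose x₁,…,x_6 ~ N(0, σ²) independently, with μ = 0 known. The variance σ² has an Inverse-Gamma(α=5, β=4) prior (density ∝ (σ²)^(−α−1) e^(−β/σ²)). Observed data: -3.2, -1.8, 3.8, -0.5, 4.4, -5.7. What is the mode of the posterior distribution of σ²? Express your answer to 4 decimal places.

Sum of squared deviations about the known mean: SS = (-3.2−0)² + (-1.8−0)² + (3.8−0)² + (-0.5−0)² + (4.4−0)² + (-5.7−0)² = 80.02.
The Normal likelihood contributes (σ²)^(−n/2) exp(−SS/(2σ²)), so the posterior is Inverse-Gamma(α + n/2, β + SS/2) = Inverse-Gamma(8, 44.01).
The mode of Inverse-Gamma(a, b) is b/(a+1) = 44.01/9 ≈ 4.8900.

σ̂²_MAP = 4.8900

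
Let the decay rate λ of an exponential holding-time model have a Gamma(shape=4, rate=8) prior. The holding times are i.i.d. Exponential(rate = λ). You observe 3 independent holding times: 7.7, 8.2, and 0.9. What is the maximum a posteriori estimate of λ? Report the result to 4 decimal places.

λ̂_MAP = 0.2419

The Exponential(rate=λ) likelihood is ∝ λ^n e^(−λΣtᵢ). Here n = 3 and Σtᵢ = 7.7 + 8.2 + 0.9 = 16.8.
Posterior ∝ λ^3e^(−8λ) · λ^3e^(−16.8λ) = λ^6e^(−24.8λ), i.e. Gamma(7, 24.8).
Mode = (a−1)/b = 6/24.8 ≈ 0.2419.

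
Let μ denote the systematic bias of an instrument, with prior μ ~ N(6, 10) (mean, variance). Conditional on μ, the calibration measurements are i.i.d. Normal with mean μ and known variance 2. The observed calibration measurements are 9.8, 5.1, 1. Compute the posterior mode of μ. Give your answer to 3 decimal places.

n = 3; x̄ = (9.8 + 5.1 + 1)/3 = 15.9/3 = 5.3.
For a Normal prior and Normal likelihood with known variance, the posterior is Normal; its mode equals its mean, the precision-weighted average.
Prior precision 1/σ₀² = 1/10 = 0.1; data precision n/σ² = 3/2 = 1.5.
μ̂ = (0.1·6 + 1.5·5.3) / (0.1 + 1.5) = 8.55/1.6 = 5.34375 ≈ 5.344.

μ̂_MAP = 5.344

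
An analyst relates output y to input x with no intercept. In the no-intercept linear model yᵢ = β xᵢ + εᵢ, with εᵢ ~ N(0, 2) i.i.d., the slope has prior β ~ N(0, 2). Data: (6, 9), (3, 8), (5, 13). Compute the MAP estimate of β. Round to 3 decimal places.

log p(β | y) = −Σ(yᵢ − βxᵢ)²/(2·2) − β²/(2·2) + const.
Setting the derivative to zero: Σxᵢ(yᵢ − βxᵢ)/2 − β/2 = 0, so β = Σxᵢyᵢ / (Σxᵢ² + σ²/τ²).
Σxᵢyᵢ = 6·9 + 3·8 + 5·13 = 143; Σxᵢ² = 70; σ²/τ² = 1.
β̂_MAP = 143 / (70 + 1) = 143/71 ≈ 2.014.

β̂_MAP = 2.014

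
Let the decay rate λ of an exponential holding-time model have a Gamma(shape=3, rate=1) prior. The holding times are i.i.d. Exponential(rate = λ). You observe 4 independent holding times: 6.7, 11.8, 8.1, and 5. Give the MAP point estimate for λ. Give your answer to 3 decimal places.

λ̂_MAP = 0.184

The Exponential(rate=λ) likelihood is ∝ λ^n e^(−λΣtᵢ). Here n = 4 and Σtᵢ = 6.7 + 11.8 + 8.1 + 5 = 31.6.
Posterior ∝ λ^2e^(−1λ) · λ^4e^(−31.6λ) = λ^6e^(−32.6λ), i.e. Gamma(7, 32.6).
Mode = (a−1)/b = 6/32.6 ≈ 0.184.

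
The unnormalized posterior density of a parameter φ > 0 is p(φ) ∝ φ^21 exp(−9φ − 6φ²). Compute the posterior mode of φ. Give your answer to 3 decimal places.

φ̂_MAP = 1.000

ℓ'(φ) = 21/φ − 9 − 12φ. Setting this to zero and multiplying by φ: 12φ² + 9φ − 21 = 0.
φ = (−9 + √(9² + 4·12·21)) / (2·12) = (−9 + √1089) / 24 = (−9 + 33)/24 = 1.
ℓ''(φ) = −21/φ² − 12 < 0, confirming a maximum.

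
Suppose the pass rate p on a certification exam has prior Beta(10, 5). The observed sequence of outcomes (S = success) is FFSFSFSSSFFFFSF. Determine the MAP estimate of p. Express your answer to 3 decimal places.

p̂_MAP = 0.536

Prior: Beta(10, 5).
Data: 6 successes in 15 trials (from the sequence). The binomial likelihood contributes p^6(1−p)^9, so the posterior is Beta(10+6, 5+9) = Beta(16, 14).
For Beta(a, b) with a, b > 1 the mode is (a−1)/(a+b−2) = 15/28 ≈ 0.536.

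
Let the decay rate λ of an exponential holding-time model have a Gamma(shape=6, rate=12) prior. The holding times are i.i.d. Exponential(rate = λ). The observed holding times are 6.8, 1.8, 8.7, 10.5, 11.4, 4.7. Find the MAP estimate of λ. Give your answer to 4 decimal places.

λ̂_MAP = 0.1968

The Exponential(rate=λ) likelihood is ∝ λ^n e^(−λΣtᵢ). Here n = 6 and Σtᵢ = 6.8 + 1.8 + 8.7 + 10.5 + 11.4 + 4.7 = 43.9.
Posterior ∝ λ^5e^(−12λ) · λ^6e^(−43.9λ) = λ^11e^(−55.9λ), i.e. Gamma(12, 55.9).
Mode = (a−1)/b = 11/55.9 ≈ 0.1968.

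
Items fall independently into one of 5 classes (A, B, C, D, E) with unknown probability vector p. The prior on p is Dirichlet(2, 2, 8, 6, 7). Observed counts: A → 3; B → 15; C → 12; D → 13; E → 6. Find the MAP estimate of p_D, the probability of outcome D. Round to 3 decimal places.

The posterior is Dirichlet(αᵢ + nᵢ) = Dirichlet(5, 17, 20, 19, 13).
For a Dirichlet(a₁,…,a_K) with all aᵢ > 1, the mode has j-th component (aⱼ − 1)/(Σaᵢ − K).
Here Σaᵢ = 74 and K = 5, so p_D = (19 − 1)/(74 − 5) = 18/69 ≈ 0.261.

MAP estimate of p_D = 0.261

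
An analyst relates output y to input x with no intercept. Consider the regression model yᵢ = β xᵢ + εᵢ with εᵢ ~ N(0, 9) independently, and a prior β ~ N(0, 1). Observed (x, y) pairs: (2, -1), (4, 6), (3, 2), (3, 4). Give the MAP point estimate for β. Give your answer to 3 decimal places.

log p(β | y) = −Σ(yᵢ − βxᵢ)²/(2·9) − β²/(2·1) + const.
Setting the derivative to zero: Σxᵢ(yᵢ − βxᵢ)/9 − β/1 = 0, so β = Σxᵢyᵢ / (Σxᵢ² + σ²/τ²).
Σxᵢyᵢ = 2·(-1) + 4·6 + 3·2 + 3·4 = 40; Σxᵢ² = 38; σ²/τ² = 9.
β̂_MAP = 40 / (38 + 9) = 40/47 ≈ 0.851.

β̂_MAP = 0.851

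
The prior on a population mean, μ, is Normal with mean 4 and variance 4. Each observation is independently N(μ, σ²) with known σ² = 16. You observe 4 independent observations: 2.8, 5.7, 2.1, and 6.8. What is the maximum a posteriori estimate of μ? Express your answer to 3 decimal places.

n = 4; x̄ = (2.8 + 5.7 + 2.1 + 6.8)/4 = 17.4/4 = 4.35.
For a Normal prior and Normal likelihood with known variance, the posterior is Normal; its mode equals its mean, the precision-weighted average.
Prior precision 1/σ₀² = 1/4 = 0.25; data precision n/σ² = 4/16 = 0.25.
μ̂ = (0.25·4 + 0.25·4.35) / (0.25 + 0.25) = 2.0875/0.5 = 4.175.

μ̂_MAP = 4.175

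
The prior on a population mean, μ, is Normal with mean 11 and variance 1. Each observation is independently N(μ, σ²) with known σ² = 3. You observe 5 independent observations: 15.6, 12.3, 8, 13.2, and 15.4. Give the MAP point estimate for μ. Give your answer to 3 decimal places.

n = 5; x̄ = (15.6 + 12.3 + 8 + 13.2 + 15.4)/5 = 64.5/5 = 12.9.
For a Normal prior and Normal likelihood with known variance, the posterior is Normal; its mode equals its mean, the precision-weighted average.
Prior precision 1/σ₀² = 1/1 = 1; data precision n/σ² = 5/3.
μ̂ = (1·11 + (5/3)·12.9) / (1 + 5/3) = 32.5/(8/3) = 12.1875 ≈ 12.188.

μ̂_MAP = 12.188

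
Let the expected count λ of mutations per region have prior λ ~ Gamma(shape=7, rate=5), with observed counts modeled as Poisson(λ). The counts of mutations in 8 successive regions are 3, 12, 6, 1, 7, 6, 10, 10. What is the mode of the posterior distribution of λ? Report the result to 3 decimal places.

λ̂_MAP = 4.692

Σxᵢ = 3+12+6+1+7+6+10+10 = 55, with n = 8.
Posterior ∝ λ^6e^(−5λ) · λ^55e^(−8λ) = λ^61e^(−13λ), i.e. Gamma(shape=62, rate=13).
The mode of a Gamma(a, b) with a ≥ 1 (shape–rate) is (a−1)/b = 61/13 ≈ 4.692.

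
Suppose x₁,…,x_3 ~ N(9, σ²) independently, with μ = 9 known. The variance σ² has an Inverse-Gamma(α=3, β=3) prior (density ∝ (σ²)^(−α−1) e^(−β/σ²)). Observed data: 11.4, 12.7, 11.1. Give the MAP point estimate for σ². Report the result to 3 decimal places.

Sum of squared deviations about the known mean: SS = (11.4−9)² + (12.7−9)² + (11.1−9)² = 23.86.
The Normal likelihood contributes (σ²)^(−n/2) exp(−SS/(2σ²)), so the posterior is Inverse-Gamma(α + n/2, β + SS/2) = Inverse-Gamma(4.5, 14.93).
The mode of Inverse-Gamma(a, b) is b/(a+1) = 14.93/5.5 ≈ 2.715.

σ̂²_MAP = 2.715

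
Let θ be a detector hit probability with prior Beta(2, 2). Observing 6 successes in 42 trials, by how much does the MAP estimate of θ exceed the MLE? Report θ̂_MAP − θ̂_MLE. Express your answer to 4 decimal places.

Posterior is Beta(8, 38); MAP = (8−1)/(46−2) = 7/44 ≈ 0.15909.
MLE ignores the prior: θ̂_MLE = k/n = 6/42 ≈ 0.14286.
Difference = 7/44 − 6/42 = 5/308 ≈ 0.0162.

MAP − MLE = 0.0162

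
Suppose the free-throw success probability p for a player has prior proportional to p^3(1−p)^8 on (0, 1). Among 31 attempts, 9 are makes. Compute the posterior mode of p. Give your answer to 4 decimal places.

The prior density ∝ p^3(1−p)^8 is the kernel of Beta(4, 9).
Data: 9 successes in 31 trials. The binomial likelihood contributes p^9(1−p)^22, so the posterior is Beta(4+9, 9+22) = Beta(13, 31).
For Beta(a, b) with a, b > 1 the mode is (a−1)/(a+b−2) = 12/42 ≈ 0.2857.

p̂_MAP = 0.2857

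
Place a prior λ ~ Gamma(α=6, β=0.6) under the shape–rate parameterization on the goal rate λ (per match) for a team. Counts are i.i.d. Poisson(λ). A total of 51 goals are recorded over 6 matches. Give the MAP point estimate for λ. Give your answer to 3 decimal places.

Σxᵢ = 51, n = 6.
Posterior ∝ λ^5e^(−0.6λ) · λ^51e^(−6λ) = λ^56e^(−6.6λ), i.e. Gamma(shape=57, rate=6.6).
The mode of a Gamma(a, b) with a ≥ 1 (shape–rate) is (a−1)/b = 56/6.6 ≈ 8.485.

λ̂_MAP = 8.485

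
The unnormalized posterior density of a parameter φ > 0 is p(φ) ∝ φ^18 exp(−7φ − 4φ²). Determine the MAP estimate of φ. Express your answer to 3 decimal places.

φ̂_MAP = 1.125

ℓ'(φ) = 18/φ − 7 − 8φ. Setting this to zero and multiplying by φ: 8φ² + 7φ − 18 = 0.
φ = (−7 + √(7² + 4·8·18)) / (2·8) = (−7 + √625) / 16 = (−7 + 25)/16 = 9/8.
ℓ''(φ) = −18/φ² − 8 < 0, confirming a maximum.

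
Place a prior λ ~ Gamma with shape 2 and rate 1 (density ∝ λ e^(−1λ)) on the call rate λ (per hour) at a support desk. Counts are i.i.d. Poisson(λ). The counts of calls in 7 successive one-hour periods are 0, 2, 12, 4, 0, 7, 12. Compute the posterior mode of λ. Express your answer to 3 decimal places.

λ̂_MAP = 4.750

Σxᵢ = 0+2+12+4+0+7+12 = 37, with n = 7.
Posterior ∝ λe^(−1λ) · λ^37e^(−7λ) = λ^38e^(−8λ), i.e. Gamma(shape=39, rate=8).
The mode of a Gamma(a, b) with a ≥ 1 (shape–rate) is (a−1)/b = 38/8 ≈ 4.750.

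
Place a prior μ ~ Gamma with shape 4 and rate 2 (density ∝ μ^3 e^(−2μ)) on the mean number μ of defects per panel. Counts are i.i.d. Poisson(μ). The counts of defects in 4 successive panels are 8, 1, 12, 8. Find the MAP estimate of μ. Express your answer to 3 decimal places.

μ̂_MAP = 5.333

Σxᵢ = 8+1+12+8 = 29, with n = 4.
Posterior ∝ μ^3e^(−2μ) · μ^29e^(−4μ) = μ^32e^(−6μ), i.e. Gamma(shape=33, rate=6).
The mode of a Gamma(a, b) with a ≥ 1 (shape–rate) is (a−1)/b = 32/6 ≈ 5.333.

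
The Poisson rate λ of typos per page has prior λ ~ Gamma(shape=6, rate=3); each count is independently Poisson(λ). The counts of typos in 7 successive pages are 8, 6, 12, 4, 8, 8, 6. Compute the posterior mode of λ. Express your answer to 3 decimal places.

λ̂_MAP = 5.700

Σxᵢ = 8+6+12+4+8+8+6 = 52, with n = 7.
Posterior ∝ λ^5e^(−3λ) · λ^52e^(−7λ) = λ^57e^(−10λ), i.e. Gamma(shape=58, rate=10).
The mode of a Gamma(a, b) with a ≥ 1 (shape–rate) is (a−1)/b = 57/10 ≈ 5.700.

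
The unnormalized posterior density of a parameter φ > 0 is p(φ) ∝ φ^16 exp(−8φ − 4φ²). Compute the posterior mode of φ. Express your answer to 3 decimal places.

φ̂_MAP = 1.000

ℓ'(φ) = 16/φ − 8 − 8φ. Setting this to zero and multiplying by φ: 8φ² + 8φ − 16 = 0.
φ = (−8 + √(8² + 4·8·16)) / (2·8) = (−8 + √576) / 16 = (−8 + 24)/16 = 1.
ℓ''(φ) = −16/φ² − 8 < 0, confirming a maximum.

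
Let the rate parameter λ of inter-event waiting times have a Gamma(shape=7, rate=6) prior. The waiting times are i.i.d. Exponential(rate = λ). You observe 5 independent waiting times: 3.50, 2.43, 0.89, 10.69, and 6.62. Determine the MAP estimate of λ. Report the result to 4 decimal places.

The Exponential(rate=λ) likelihood is ∝ λ^n e^(−λΣtᵢ). Here n = 5 and Σtᵢ = 3.50 + 2.43 + 0.89 + 10.69 + 6.62 = 24.13.
Posterior ∝ λ^6e^(−6λ) · λ^5e^(−24.13λ) = λ^11e^(−30.13λ), i.e. Gamma(12, 30.13).
Mode = (a−1)/b = 11/30.13 ≈ 0.3651.

λ̂_MAP = 0.3651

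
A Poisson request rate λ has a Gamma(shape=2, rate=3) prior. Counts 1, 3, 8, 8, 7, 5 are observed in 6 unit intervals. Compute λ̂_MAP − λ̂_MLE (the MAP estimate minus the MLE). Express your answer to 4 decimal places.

MAP − MLE = -1.6667

Σxᵢ = 32. Posterior is Gamma(34, 9); MAP = (34−1)/9 = 33/9 ≈ 3.66667.
MLE = x̄ = 32/6 ≈ 5.33333.
Difference = 33/9 − 32/6 = -5/3 ≈ -1.6667.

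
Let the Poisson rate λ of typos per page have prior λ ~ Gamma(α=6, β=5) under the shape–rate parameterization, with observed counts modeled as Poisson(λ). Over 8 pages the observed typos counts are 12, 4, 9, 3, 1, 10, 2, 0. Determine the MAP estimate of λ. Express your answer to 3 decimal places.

λ̂_MAP = 3.538

Σxᵢ = 12+4+9+3+1+10+2+0 = 41, with n = 8.
Posterior ∝ λ^5e^(−5λ) · λ^41e^(−8λ) = λ^46e^(−13λ), i.e. Gamma(shape=47, rate=13).
The mode of a Gamma(a, b) with a ≥ 1 (shape–rate) is (a−1)/b = 46/13 ≈ 3.538.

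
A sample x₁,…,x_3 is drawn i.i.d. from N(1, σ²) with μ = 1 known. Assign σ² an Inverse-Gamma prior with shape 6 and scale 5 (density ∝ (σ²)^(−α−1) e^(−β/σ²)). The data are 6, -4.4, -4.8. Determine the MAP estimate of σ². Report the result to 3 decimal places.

σ̂²_MAP = 5.753

Sum of squared deviations about the known mean: SS = (6−1)² + (-4.4−1)² + (-4.8−1)² = 87.8.
The Normal likelihood contributes (σ²)^(−n/2) exp(−SS/(2σ²)), so the posterior is Inverse-Gamma(α + n/2, β + SS/2) = Inverse-Gamma(7.5, 48.9).
The mode of Inverse-Gamma(a, b) is b/(a+1) = 48.9/8.5 ≈ 5.753.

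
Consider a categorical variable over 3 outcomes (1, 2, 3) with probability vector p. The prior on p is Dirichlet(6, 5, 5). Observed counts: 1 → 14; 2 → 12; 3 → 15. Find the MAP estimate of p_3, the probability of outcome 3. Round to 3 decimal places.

The posterior is Dirichlet(αᵢ + nᵢ) = Dirichlet(20, 17, 20).
For a Dirichlet(a₁,…,a_K) with all aᵢ > 1, the mode has j-th component (aⱼ − 1)/(Σaᵢ − K).
Here Σaᵢ = 57 and K = 3, so p_3 = (20 − 1)/(57 − 3) = 19/54 ≈ 0.352.

MAP estimate: 0.352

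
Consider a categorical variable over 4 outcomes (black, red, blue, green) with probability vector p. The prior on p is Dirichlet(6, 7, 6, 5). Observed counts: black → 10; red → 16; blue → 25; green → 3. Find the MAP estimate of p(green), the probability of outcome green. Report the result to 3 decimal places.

The posterior is Dirichlet(αᵢ + nᵢ) = Dirichlet(16, 23, 31, 8).
For a Dirichlet(a₁,…,a_K) with all aᵢ > 1, the mode has j-th component (aⱼ − 1)/(Σaᵢ − K).
Here Σaᵢ = 78 and K = 4, so p(green) = (8 − 1)/(78 − 4) = 7/74 ≈ 0.095.

MAP estimate of p(green) = 0.095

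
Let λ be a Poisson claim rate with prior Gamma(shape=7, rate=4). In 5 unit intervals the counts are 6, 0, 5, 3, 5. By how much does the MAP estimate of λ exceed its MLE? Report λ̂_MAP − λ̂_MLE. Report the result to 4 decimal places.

MAP − MLE = -1.0222

Σxᵢ = 19. Posterior is Gamma(26, 9); MAP = (26−1)/9 = 25/9 ≈ 2.77778.
MLE = x̄ = 19/5 ≈ 3.80000.
Difference = 25/9 − 19/5 = -46/45 ≈ -1.0222.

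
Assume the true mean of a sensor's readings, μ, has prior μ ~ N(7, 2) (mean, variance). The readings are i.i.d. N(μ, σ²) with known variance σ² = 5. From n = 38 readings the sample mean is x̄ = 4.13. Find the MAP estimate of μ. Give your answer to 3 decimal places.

n = 38, x̄ = 4.13.
For a Normal prior and Normal likelihood with known variance, the posterior is Normal; its mode equals its mean, the precision-weighted average.
Prior precision 1/σ₀² = 1/2 = 0.5; data precision n/σ² = 38/5 = 7.6.
μ̂ = (0.5·7 + 7.6·4.13) / (0.5 + 7.6) = 34.888/8.1 = 8722/2025 ≈ 4.307.

μ̂_MAP = 4.307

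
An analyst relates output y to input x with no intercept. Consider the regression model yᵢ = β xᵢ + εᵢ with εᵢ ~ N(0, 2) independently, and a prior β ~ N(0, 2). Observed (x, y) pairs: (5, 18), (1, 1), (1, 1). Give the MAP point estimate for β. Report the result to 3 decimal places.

log p(β | y) = −Σ(yᵢ − βxᵢ)²/(2·2) − β²/(2·2) + const.
Setting the derivative to zero: Σxᵢ(yᵢ − βxᵢ)/2 − β/2 = 0, so β = Σxᵢyᵢ / (Σxᵢ² + σ²/τ²).
Σxᵢyᵢ = 5·18 + 1·1 + 1·1 = 92; Σxᵢ² = 27; σ²/τ² = 1.
β̂_MAP = 92 / (27 + 1) = 92/28 ≈ 3.286.

β̂_MAP = 3.286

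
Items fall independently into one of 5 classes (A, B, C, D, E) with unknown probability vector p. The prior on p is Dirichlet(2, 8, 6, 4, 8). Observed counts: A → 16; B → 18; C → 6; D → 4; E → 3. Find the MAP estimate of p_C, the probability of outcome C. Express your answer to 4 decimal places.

The posterior is Dirichlet(αᵢ + nᵢ) = Dirichlet(18, 26, 12, 8, 11).
For a Dirichlet(a₁,…,a_K) with all aᵢ > 1, the mode has j-th component (aⱼ − 1)/(Σaᵢ − K).
Here Σaᵢ = 75 and K = 5, so p_C = (12 − 1)/(75 − 5) = 11/70 ≈ 0.1571.

MAP estimate of p_C = 0.1571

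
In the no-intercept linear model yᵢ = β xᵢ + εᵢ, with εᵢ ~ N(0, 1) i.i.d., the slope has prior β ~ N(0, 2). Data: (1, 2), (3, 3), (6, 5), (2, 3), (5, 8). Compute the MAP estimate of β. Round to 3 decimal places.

β̂_MAP = 1.152

log p(β | y) = −Σ(yᵢ − βxᵢ)²/(2·1) − β²/(2·2) + const.
Setting the derivative to zero: Σxᵢ(yᵢ − βxᵢ)/1 − β/2 = 0, so β = Σxᵢyᵢ / (Σxᵢ² + σ²/τ²).
Σxᵢyᵢ = 1·2 + 3·3 + 6·5 + 2·3 + 5·8 = 87; Σxᵢ² = 75; σ²/τ² = 0.5.
β̂_MAP = 87 / (75 + 0.5) = 87/75.5 ≈ 1.152.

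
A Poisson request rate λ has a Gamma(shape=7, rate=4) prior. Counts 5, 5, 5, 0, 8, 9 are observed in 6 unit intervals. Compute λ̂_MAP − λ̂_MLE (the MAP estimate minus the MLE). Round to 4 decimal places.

MAP − MLE = -1.5333

Σxᵢ = 32. Posterior is Gamma(39, 10); MAP = (39−1)/10 = 38/10 ≈ 3.80000.
MLE = x̄ = 32/6 ≈ 5.33333.
Difference = 38/10 − 32/6 = -23/15 ≈ -1.5333.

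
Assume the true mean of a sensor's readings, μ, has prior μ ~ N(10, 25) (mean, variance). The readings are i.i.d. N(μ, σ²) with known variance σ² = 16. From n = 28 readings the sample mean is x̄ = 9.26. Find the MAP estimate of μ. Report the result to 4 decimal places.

μ̂_MAP = 9.2765

n = 28, x̄ = 9.26.
For a Normal prior and Normal likelihood with known variance, the posterior is Normal; its mode equals its mean, the precision-weighted average.
Prior precision 1/σ₀² = 1/25 = 0.04; data precision n/σ² = 28/16 = 1.75.
μ̂ = (0.04·10 + 1.75·9.26) / (0.04 + 1.75) = 16.605/1.79 = 3321/358 ≈ 9.2765.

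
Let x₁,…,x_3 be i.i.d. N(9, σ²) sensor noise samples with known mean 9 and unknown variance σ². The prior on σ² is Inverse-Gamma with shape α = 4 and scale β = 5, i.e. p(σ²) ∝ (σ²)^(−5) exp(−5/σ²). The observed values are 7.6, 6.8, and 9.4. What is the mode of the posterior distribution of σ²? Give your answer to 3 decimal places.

Sum of squared deviations about the known mean: SS = (7.6−9)² + (6.8−9)² + (9.4−9)² = 6.96.
The Normal likelihood contributes (σ²)^(−n/2) exp(−SS/(2σ²)), so the posterior is Inverse-Gamma(α + n/2, β + SS/2) = Inverse-Gamma(5.5, 8.48).
The mode of Inverse-Gamma(a, b) is b/(a+1) = 8.48/6.5 ≈ 1.305.

σ̂²_MAP = 1.305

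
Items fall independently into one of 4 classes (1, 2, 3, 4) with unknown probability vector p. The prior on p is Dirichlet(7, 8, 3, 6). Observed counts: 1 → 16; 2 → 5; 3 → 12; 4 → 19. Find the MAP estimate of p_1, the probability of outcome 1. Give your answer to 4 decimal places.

The posterior is Dirichlet(αᵢ + nᵢ) = Dirichlet(23, 13, 15, 25).
For a Dirichlet(a₁,…,a_K) with all aᵢ > 1, the mode has j-th component (aⱼ − 1)/(Σaᵢ − K).
Here Σaᵢ = 76 and K = 4, so p_1 = (23 − 1)/(76 − 4) = 22/72 ≈ 0.3056.

MAP estimate: 0.3056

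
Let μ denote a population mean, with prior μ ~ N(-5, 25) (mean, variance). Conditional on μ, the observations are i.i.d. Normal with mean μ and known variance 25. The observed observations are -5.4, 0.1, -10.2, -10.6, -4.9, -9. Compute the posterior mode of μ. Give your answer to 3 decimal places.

n = 6; x̄ = ((-5.4) + 0.1 + (-10.2) + (-10.6) + (-4.9) + (-9))/6 = -40/6 = -20/3 ≈ -6.6667.
For a Normal prior and Normal likelihood with known variance, the posterior is Normal; its mode equals its mean, the precision-weighted average.
Prior precision 1/σ₀² = 1/25 = 0.04; data precision n/σ² = 6/25 = 0.24.
μ̂ = (0.04·(-5) + 0.24·(-20/3)) / (0.04 + 0.24) = (-1.8)/0.28 = -45/7 ≈ -6.429.

μ̂_MAP = -6.429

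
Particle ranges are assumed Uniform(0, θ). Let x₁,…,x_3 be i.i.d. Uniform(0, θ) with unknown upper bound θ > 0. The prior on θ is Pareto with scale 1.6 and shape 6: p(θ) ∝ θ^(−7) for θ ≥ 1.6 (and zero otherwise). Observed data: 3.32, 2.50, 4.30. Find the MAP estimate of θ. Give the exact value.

θ̂_MAP = 4.30

The Uniform(0, θ) likelihood is θ^(−n) for θ ≥ max(xᵢ), zero otherwise. Here max(xᵢ) = 4.30.
Posterior ∝ θ^(−7) · θ^(−3) = θ^(−10) on θ ≥ max(1.6, 4.30) = 4.30.
This density is strictly decreasing in θ, so the posterior mode lies at the lower boundary of the support.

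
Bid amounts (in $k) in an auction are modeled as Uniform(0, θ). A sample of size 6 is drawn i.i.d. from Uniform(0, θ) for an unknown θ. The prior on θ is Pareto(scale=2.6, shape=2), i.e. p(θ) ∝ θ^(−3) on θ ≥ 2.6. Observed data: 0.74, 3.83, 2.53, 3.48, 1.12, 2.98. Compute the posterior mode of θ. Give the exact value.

θ̂_MAP = 3.83

The Uniform(0, θ) likelihood is θ^(−n) for θ ≥ max(xᵢ), zero otherwise. Here max(xᵢ) = 3.83.
Posterior ∝ θ^(−3) · θ^(−6) = θ^(−9) on θ ≥ max(2.6, 3.83) = 3.83.
This density is strictly decreasing in θ, so the posterior mode lies at the lower boundary of the support.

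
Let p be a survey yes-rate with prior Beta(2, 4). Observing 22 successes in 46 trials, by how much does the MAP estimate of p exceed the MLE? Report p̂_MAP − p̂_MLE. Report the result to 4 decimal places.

MAP − MLE = -0.0183

Posterior is Beta(24, 28); MAP = (24−1)/(52−2) = 23/50 ≈ 0.46000.
MLE ignores the prior: p̂_MLE = k/n = 22/46 ≈ 0.47826.
Difference = 23/50 − 22/46 = -21/1150 ≈ -0.0183.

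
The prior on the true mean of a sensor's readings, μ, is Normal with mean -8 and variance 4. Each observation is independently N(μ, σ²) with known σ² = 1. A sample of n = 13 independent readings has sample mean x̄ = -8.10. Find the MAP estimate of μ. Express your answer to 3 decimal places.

μ̂_MAP = -8.098

n = 13, x̄ = -8.10.
For a Normal prior and Normal likelihood with known variance, the posterior is Normal; its mode equals its mean, the precision-weighted average.
Prior precision 1/σ₀² = 1/4 = 0.25; data precision n/σ² = 13/1 = 13.
μ̂ = (0.25·(-8) + 13·(-8.1)) / (0.25 + 13) = (-107.3)/13.25 = -2146/265 ≈ -8.098.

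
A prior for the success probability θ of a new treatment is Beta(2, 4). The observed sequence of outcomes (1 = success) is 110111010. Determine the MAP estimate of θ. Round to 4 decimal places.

Prior: Beta(2, 4).
Data: 6 successes in 9 trials (from the sequence). The binomial likelihood contributes θ^6(1−θ)^3, so the posterior is Beta(2+6, 4+3) = Beta(8, 7).
For Beta(a, b) with a, b > 1 the mode is (a−1)/(a+b−2) = 7/13 ≈ 0.5385.

θ̂_MAP = 0.5385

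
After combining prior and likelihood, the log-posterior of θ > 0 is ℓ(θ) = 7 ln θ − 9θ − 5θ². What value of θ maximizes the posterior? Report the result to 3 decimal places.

ℓ'(θ) = 7/θ − 9 − 10θ. Setting this to zero and multiplying by θ: 10θ² + 9θ − 7 = 0.
θ = (−9 + √(9² + 4·10·7)) / (2·10) = (−9 + √361) / 20 = (−9 + 19)/20 = 1/2.
ℓ''(θ) = −7/θ² − 10 < 0, confirming a maximum.

θ̂_MAP = 0.500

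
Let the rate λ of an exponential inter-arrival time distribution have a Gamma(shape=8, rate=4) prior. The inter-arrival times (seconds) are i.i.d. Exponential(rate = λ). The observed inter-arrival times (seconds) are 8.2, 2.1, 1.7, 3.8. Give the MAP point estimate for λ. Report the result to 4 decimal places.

The Exponential(rate=λ) likelihood is ∝ λ^n e^(−λΣtᵢ). Here n = 4 and Σtᵢ = 8.2 + 2.1 + 1.7 + 3.8 = 15.8.
Posterior ∝ λ^7e^(−4λ) · λ^4e^(−15.8λ) = λ^11e^(−19.8λ), i.e. Gamma(12, 19.8).
Mode = (a−1)/b = 11/19.8 ≈ 0.5556.

λ̂_MAP = 0.5556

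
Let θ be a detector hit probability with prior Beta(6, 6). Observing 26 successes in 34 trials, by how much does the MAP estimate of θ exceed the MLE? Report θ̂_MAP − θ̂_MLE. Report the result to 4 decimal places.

MAP − MLE = -0.0602

Posterior is Beta(32, 14); MAP = (32−1)/(46−2) = 31/44 ≈ 0.70455.
MLE ignores the prior: θ̂_MLE = k/n = 26/34 ≈ 0.76471.
Difference = 31/44 − 26/34 = -45/748 ≈ -0.0602.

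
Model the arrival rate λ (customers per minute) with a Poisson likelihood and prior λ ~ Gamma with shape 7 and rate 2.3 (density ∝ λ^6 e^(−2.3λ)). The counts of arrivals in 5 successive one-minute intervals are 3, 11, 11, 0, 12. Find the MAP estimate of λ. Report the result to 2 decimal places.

Σxᵢ = 3+11+11+0+12 = 37, with n = 5.
Posterior ∝ λ^6e^(−2.3λ) · λ^37e^(−5λ) = λ^43e^(−7.3λ), i.e. Gamma(shape=44, rate=7.3).
The mode of a Gamma(a, b) with a ≥ 1 (shape–rate) is (a−1)/b = 43/7.3 ≈ 5.89.

λ̂_MAP = 5.89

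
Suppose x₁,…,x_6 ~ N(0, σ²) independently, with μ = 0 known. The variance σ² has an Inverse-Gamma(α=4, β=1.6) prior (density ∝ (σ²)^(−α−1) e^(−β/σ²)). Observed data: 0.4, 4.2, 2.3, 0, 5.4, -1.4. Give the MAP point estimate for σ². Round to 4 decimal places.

Sum of squared deviations about the known mean: SS = (0.4−0)² + (4.2−0)² + (2.3−0)² + (0−0)² + (5.4−0)² + (-1.4−0)² = 54.21.
The Normal likelihood contributes (σ²)^(−n/2) exp(−SS/(2σ²)), so the posterior is Inverse-Gamma(α + n/2, β + SS/2) = Inverse-Gamma(7, 28.705).
The mode of Inverse-Gamma(a, b) is b/(a+1) = 28.705/8 ≈ 3.5881.

σ̂²_MAP = 3.5881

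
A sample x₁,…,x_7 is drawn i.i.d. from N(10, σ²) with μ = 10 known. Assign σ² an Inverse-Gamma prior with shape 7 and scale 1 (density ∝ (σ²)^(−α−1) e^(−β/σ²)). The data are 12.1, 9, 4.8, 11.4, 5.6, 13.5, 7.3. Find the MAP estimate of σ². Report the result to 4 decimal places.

σ̂²_MAP = 3.2743

Sum of squared deviations about the known mean: SS = (12.1−10)² + (9−10)² + (4.8−10)² + (11.4−10)² + (5.6−10)² + (13.5−10)² + (7.3−10)² = 73.31.
The Normal likelihood contributes (σ²)^(−n/2) exp(−SS/(2σ²)), so the posterior is Inverse-Gamma(α + n/2, β + SS/2) = Inverse-Gamma(10.5, 37.655).
The mode of Inverse-Gamma(a, b) is b/(a+1) = 37.655/11.5 ≈ 3.2743.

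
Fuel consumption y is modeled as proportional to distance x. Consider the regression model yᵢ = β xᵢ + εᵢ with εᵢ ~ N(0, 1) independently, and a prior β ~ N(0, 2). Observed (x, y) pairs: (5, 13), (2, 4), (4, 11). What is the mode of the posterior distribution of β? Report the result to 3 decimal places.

β̂_MAP = 2.571

log p(β | y) = −Σ(yᵢ − βxᵢ)²/(2·1) − β²/(2·2) + const.
Setting the derivative to zero: Σxᵢ(yᵢ − βxᵢ)/1 − β/2 = 0, so β = Σxᵢyᵢ / (Σxᵢ² + σ²/τ²).
Σxᵢyᵢ = 5·13 + 2·4 + 4·11 = 117; Σxᵢ² = 45; σ²/τ² = 0.5.
β̂_MAP = 117 / (45 + 0.5) = 117/45.5 ≈ 2.571.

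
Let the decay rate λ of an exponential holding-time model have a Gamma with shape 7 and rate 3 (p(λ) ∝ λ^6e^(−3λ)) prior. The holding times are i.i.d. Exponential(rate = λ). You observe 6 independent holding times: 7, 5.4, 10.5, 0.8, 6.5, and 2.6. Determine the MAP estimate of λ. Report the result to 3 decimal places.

The Exponential(rate=λ) likelihood is ∝ λ^n e^(−λΣtᵢ). Here n = 6 and Σtᵢ = 7 + 5.4 + 10.5 + 0.8 + 6.5 + 2.6 = 32.8.
Posterior ∝ λ^6e^(−3λ) · λ^6e^(−32.8λ) = λ^12e^(−35.8λ), i.e. Gamma(13, 35.8).
Mode = (a−1)/b = 12/35.8 ≈ 0.335.

λ̂_MAP = 0.335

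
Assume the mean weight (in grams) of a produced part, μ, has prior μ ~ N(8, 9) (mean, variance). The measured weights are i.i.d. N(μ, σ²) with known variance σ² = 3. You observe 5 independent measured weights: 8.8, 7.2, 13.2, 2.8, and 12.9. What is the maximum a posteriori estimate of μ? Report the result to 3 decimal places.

n = 5; x̄ = (8.8 + 7.2 + 13.2 + 2.8 + 12.9)/5 = 44.9/5 = 8.98.
For a Normal prior and Normal likelihood with known variance, the posterior is Normal; its mode equals its mean, the precision-weighted average.
Prior precision 1/σ₀² = 1/9; data precision n/σ² = 5/3.
μ̂ = ((1/9)·8 + (5/3)·8.98) / (1/9 + 5/3) = (1427/90)/(16/9) = 8.91875 ≈ 8.919.

μ̂_MAP = 8.919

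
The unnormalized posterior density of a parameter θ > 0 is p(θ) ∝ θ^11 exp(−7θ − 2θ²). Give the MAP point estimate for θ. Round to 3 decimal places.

ℓ'(θ) = 11/θ − 7 − 4θ. Setting this to zero and multiplying by θ: 4θ² + 7θ − 11 = 0.
θ = (−7 + √(7² + 4·4·11)) / (2·4) = (−7 + √225) / 8 = (−7 + 15)/8 = 1.
ℓ''(θ) = −11/θ² − 4 < 0, confirming a maximum.

θ̂_MAP = 1.000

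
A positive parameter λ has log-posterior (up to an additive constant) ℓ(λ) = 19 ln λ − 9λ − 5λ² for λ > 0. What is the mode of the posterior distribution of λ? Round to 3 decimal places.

λ̂_MAP = 1.000

ℓ'(λ) = 19/λ − 9 − 10λ. Setting this to zero and multiplying by λ: 10λ² + 9λ − 19 = 0.
λ = (−9 + √(9² + 4·10·19)) / (2·10) = (−9 + √841) / 20 = (−9 + 29)/20 = 1.
ℓ''(λ) = −19/λ² − 10 < 0, confirming a maximum.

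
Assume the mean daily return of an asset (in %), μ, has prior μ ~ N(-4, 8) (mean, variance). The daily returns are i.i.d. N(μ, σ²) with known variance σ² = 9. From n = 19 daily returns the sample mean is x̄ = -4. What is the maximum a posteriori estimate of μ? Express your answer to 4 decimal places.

n = 19, x̄ = -4.
For a Normal prior and Normal likelihood with known variance, the posterior is Normal; its mode equals its mean, the precision-weighted average.
Prior precision 1/σ₀² = 1/8 = 0.125; data precision n/σ² = 19/9.
μ̂ = (0.125·(-4) + (19/9)·(-4)) / (0.125 + 19/9) = (-161/18)/(161/72) = -4.0000.

μ̂_MAP = -4.0000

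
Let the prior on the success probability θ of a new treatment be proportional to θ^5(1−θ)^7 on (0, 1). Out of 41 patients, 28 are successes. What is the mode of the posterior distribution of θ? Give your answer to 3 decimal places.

θ̂_MAP = 0.623

The prior density ∝ θ^5(1−θ)^7 is the kernel of Beta(6, 8).
Data: 28 successes in 41 trials. The binomial likelihood contributes θ^28(1−θ)^13, so the posterior is Beta(6+28, 8+13) = Beta(34, 21).
For Beta(a, b) with a, b > 1 the mode is (a−1)/(a+b−2) = 33/53 ≈ 0.623.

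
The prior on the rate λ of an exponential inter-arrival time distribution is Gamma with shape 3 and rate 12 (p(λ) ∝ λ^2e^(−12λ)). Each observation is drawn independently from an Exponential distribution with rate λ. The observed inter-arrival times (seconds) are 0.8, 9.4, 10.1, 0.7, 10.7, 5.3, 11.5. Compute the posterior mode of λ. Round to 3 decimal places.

λ̂_MAP = 0.149

The Exponential(rate=λ) likelihood is ∝ λ^n e^(−λΣtᵢ). Here n = 7 and Σtᵢ = 0.8 + 9.4 + 10.1 + 0.7 + 10.7 + 5.3 + 11.5 = 48.5.
Posterior ∝ λ^2e^(−12λ) · λ^7e^(−48.5λ) = λ^9e^(−60.5λ), i.e. Gamma(10, 60.5).
Mode = (a−1)/b = 9/60.5 ≈ 0.149.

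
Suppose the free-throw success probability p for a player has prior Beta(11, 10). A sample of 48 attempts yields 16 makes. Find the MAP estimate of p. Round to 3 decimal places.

p̂_MAP = 0.388

Prior: Beta(11, 10).
Data: 16 successes in 48 trials. The binomial likelihood contributes p^16(1−p)^32, so the posterior is Beta(11+16, 10+32) = Beta(27, 42).
For Beta(a, b) with a, b > 1 the mode is (a−1)/(a+b−2) = 26/67 ≈ 0.388.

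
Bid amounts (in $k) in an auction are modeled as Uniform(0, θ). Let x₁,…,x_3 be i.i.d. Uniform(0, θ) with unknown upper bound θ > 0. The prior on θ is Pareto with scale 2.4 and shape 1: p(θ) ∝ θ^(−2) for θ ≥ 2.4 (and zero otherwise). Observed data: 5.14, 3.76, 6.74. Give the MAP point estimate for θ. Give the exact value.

θ̂_MAP = 6.74

The Uniform(0, θ) likelihood is θ^(−n) for θ ≥ max(xᵢ), zero otherwise. Here max(xᵢ) = 6.74.
Posterior ∝ θ^(−2) · θ^(−3) = θ^(−5) on θ ≥ max(2.4, 6.74) = 6.74.
This density is strictly decreasing in θ, so the posterior mode lies at the lower boundary of the support.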